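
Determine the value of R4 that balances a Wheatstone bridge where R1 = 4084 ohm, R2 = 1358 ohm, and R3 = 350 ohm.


At balance: R1*R4 = R2*R3, so R4 = R2*R3/R1.
R4 = 1358 * 350 / 4084
R4 = 475300 / 4084
R4 = 116.38 ohm

116.38 ohm


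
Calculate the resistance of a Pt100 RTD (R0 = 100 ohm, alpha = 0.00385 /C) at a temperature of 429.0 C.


The RTD equation: Rt = R0 * (1 + alpha * T).
Rt = 100 * (1 + 0.00385 * 429.0)
Rt = 100 * (1 + 1.65165)
Rt = 100 * 2.65165
Rt = 265.165 ohm

265.165 ohm


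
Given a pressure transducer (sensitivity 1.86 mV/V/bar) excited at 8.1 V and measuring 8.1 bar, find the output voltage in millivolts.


Output = sensitivity * Vex * P.
Vout = 1.86 * 8.1 * 8.1
Vout = 15.066 * 8.1
Vout = 122.03 mV

122.03 mV


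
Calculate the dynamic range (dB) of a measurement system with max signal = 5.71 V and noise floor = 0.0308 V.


Dynamic range = 20 * log10(Vmax / Vnoise).
DR = 20 * log10(5.71 / 0.0308)
DR = 20 * log10(185.39)
DR = 45.36 dB

45.36 dB


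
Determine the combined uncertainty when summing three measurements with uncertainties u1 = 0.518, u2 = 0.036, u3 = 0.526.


For a sum of independent quantities, uc = sqrt(u1^2 + u2^2 + u3^2).
uc = sqrt(0.518^2 + 0.036^2 + 0.526^2)
uc = sqrt(0.268324 + 0.001296 + 0.276676)
uc = 0.7391

0.7391


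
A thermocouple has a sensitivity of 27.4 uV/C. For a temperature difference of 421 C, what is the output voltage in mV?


The thermocouple output V = sensitivity * dT.
V = 27.4 uV/C * 421 C
V = 11535.4 uV
V = 11.535 mV

11.535 mV


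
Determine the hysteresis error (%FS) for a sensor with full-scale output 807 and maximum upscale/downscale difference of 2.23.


Hysteresis = (max difference / full scale) * 100%.
H = (2.23 / 807) * 100
H = 0.276 %FS

0.276 %FS


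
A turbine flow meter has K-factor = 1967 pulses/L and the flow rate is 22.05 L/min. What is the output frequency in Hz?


Frequency = K * Q / 60 (converting L/min to L/s).
f = 1967 * 22.05 / 60
f = 43372.35 / 60
f = 722.87 Hz

722.87 Hz


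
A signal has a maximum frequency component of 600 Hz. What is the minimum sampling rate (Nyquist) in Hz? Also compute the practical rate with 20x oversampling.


By Nyquist theorem, fs_min = 2 * fmax.
fs_min = 2 * 600 = 1200 Hz
Practical rate = 20 * fs_min = 20 * 1200 = 24000 Hz

fs_min = 1200 Hz, fs_practical = 24000 Hz


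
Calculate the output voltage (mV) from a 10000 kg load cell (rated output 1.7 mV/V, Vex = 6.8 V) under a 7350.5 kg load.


Vout = rated_output * Vex * (load / capacity).
Vout = 1.7 * 6.8 * (7350.5 / 10000)
Vout = 1.7 * 6.8 * 0.73505
Vout = 8.497 mV

8.497 mV


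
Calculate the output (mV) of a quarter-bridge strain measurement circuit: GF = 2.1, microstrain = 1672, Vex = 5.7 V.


Quarter bridge output: Vout = (GF * epsilon * Vex) / 4.
Vout = (2.1 * 1672e-6 * 5.7) / 4
Vout = 0.02001384 / 4 V
Vout = 0.00500346 V = 5.0035 mV

5.0035 mV


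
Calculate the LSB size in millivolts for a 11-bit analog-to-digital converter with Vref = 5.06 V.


The resolution (LSB) of an ADC is Vref / 2^n.
LSB = 5.06 / 2^11
LSB = 5.06 / 2048
LSB = 0.0024707 V = 2.47070312 mV

2.47070312 mV


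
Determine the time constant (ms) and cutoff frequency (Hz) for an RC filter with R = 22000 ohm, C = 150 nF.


Time constant: tau = R * C.
tau = 22000 * 1.50e-07 = 0.0033 s
tau = 3.3 ms
Cutoff frequency: fc = 1 / (2*pi*R*C).
fc = 1 / (2*pi*0.0033) = 48.23 Hz

tau = 3.3 ms, fc = 48.23 Hz


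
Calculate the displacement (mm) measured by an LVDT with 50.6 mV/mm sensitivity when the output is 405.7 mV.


Displacement = Vout / sensitivity.
d = 405.7 / 50.6
d = 8.018 mm

8.018 mm


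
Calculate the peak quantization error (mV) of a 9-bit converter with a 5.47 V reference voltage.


The maximum quantization error is +/- LSB/2.
LSB = Vref / 2^n = 5.47 / 512 = 0.01068359 V
Max error = LSB / 2 = 0.01068359 / 2 = 0.0053418 V
Max error = 5.3418 mV

5.3418 mV


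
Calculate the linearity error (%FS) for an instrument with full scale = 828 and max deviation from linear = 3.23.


Linearity error = (max deviation / full scale) * 100%.
Linearity = (3.23 / 828) * 100
Linearity = 0.39 %FS

0.39 %FS


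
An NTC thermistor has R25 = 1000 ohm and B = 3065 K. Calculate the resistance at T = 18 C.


NTC thermistor equation: Rt = R25 * exp(B * (1/T - 1/T25)).
T in Kelvin: 291.15 K, T25 = 298.15 K
1/T - 1/T25 = 1/291.15 - 1/298.15 = 8.064e-05
B * (1/T - 1/T25) = 3065 * 8.064e-05 = 0.2472
Rt = 1000 * exp(0.2472) = 1280.4 ohm

1280.4 ohm


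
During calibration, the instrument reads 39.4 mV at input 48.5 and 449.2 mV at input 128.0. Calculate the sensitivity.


Sensitivity = (y2 - y1) / (x2 - x1).
S = (449.2 - 39.4) / (128.0 - 48.5)
S = 409.8 / 79.5
S = 5.1547 mV/unit

5.1547 mV/unit


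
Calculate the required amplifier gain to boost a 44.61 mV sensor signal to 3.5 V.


Gain = Vout / Vin (converting to same units).
G = 3.5 V / 44.61 mV
G = 3500.0 mV / 44.61 mV
G = 78.46

78.46


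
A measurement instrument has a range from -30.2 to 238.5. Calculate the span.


Span = upper range - lower range.
Span = 238.5 - (-30.2)
Span = 268.7

268.7


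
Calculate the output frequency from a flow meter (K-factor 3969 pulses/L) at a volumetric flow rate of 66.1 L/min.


Frequency = K * Q / 60 (converting L/min to L/s).
f = 3969 * 66.1 / 60
f = 262350.9 / 60
f = 4372.51 Hz

4372.51 Hz


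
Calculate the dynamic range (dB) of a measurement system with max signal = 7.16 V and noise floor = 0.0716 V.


Dynamic range = 20 * log10(Vmax / Vnoise).
DR = 20 * log10(7.16 / 0.0716)
DR = 20 * log10(100.0)
DR = 40.0 dB

40.0 dB


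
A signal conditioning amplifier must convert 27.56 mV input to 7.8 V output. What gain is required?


Gain = Vout / Vin (converting to same units).
G = 7.8 V / 27.56 mV
G = 7800.0 mV / 27.56 mV
G = 283.02

283.02


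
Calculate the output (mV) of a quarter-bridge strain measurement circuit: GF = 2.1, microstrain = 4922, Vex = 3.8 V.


Quarter bridge output: Vout = (GF * epsilon * Vex) / 4.
Vout = (2.1 * 4922e-6 * 3.8) / 4
Vout = 0.03927756 / 4 V
Vout = 0.00981939 V = 9.8194 mV

9.8194 mV


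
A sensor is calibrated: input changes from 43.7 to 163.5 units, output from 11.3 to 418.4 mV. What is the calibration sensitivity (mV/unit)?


Sensitivity = (y2 - y1) / (x2 - x1).
S = (418.4 - 11.3) / (163.5 - 43.7)
S = 407.1 / 119.8
S = 3.3982 mV/unit

3.3982 mV/unit


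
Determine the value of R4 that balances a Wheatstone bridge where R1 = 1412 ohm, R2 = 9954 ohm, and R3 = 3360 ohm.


At balance: R1*R4 = R2*R3, so R4 = R2*R3/R1.
R4 = 9954 * 3360 / 1412
R4 = 33445440 / 1412
R4 = 23686.57 ohm

23686.57 ohm


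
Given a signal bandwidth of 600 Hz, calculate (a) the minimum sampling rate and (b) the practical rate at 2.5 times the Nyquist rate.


By Nyquist theorem, fs_min = 2 * fmax.
fs_min = 2 * 600 = 1200 Hz
Practical rate = 2.5 * fs_min = 2.5 * 1200 = 3000 Hz

fs_min = 1200 Hz, fs_practical = 3000 Hz


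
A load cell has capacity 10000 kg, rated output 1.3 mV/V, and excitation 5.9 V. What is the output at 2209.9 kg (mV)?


Vout = rated_output * Vex * (load / capacity).
Vout = 1.3 * 5.9 * (2209.9 / 10000)
Vout = 1.3 * 5.9 * 0.22099
Vout = 1.695 mV

1.695 mV


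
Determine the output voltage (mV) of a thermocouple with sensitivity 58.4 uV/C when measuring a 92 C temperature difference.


The thermocouple output V = sensitivity * dT.
V = 58.4 uV/C * 92 C
V = 5372.8 uV
V = 5.373 mV

5.373 mV


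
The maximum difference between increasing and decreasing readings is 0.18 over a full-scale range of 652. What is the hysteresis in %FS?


Hysteresis = (max difference / full scale) * 100%.
H = (0.18 / 652) * 100
H = 0.028 %FS

0.028 %FS


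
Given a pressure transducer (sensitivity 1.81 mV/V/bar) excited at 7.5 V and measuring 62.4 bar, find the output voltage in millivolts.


Output = sensitivity * Vex * P.
Vout = 1.81 * 7.5 * 62.4
Vout = 13.575 * 62.4
Vout = 847.08 mV

847.08 mV


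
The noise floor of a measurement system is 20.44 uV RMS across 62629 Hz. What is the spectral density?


Noise spectral density = Vrms / sqrt(BW).
NSD = 20.44 / sqrt(62629)
NSD = 20.44 / 250.2579
NSD = 0.0817 uV/sqrt(Hz)

0.0817 uV/sqrt(Hz)


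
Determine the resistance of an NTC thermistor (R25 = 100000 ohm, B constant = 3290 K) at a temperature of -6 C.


NTC thermistor equation: Rt = R25 * exp(B * (1/T - 1/T25)).
T in Kelvin: 267.15 K, T25 = 298.15 K
1/T - 1/T25 = 1/267.15 - 1/298.15 = 0.0003892
B * (1/T - 1/T25) = 3290 * 0.0003892 = 1.2805
Rt = 100000 * exp(1.2805) = 359831.1 ohm

359831.1 ohm


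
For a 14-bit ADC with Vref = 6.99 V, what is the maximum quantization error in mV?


The maximum quantization error is +/- LSB/2.
LSB = Vref / 2^n = 6.99 / 16384 = 0.00042664 V
Max error = LSB / 2 = 0.00042664 / 2 = 0.00021332 V
Max error = 0.2133 mV

0.2133 mV


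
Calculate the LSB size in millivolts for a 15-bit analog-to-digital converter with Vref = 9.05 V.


The resolution (LSB) of an ADC is Vref / 2^n.
LSB = 9.05 / 2^15
LSB = 9.05 / 32768
LSB = 0.00027618 V = 0.27618408 mV

0.27618408 mV


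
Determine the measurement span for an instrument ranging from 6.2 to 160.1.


Span = upper range - lower range.
Span = 160.1 - (6.2)
Span = 153.9

153.9


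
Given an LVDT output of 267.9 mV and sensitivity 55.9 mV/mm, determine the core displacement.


Displacement = Vout / sensitivity.
d = 267.9 / 55.9
d = 4.792 mm

4.792 mm


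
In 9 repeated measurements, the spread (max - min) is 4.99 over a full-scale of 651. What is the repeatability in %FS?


Repeatability = (spread / full scale) * 100%.
R = (4.99 / 651) * 100
R = 0.767 %FS

0.767 %FS


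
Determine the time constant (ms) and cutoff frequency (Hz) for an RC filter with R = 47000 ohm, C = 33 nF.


Time constant: tau = R * C.
tau = 47000 * 3.30e-08 = 0.001551 s
tau = 1.551 ms
Cutoff frequency: fc = 1 / (2*pi*R*C).
fc = 1 / (2*pi*0.001551) = 102.61 Hz

tau = 1.551 ms, fc = 102.61 Hz


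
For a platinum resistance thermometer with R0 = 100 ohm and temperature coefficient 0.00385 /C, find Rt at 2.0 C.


The RTD equation: Rt = R0 * (1 + alpha * T).
Rt = 100 * (1 + 0.00385 * 2.0)
Rt = 100 * (1 + 0.0077)
Rt = 100 * 1.0077
Rt = 100.77 ohm

100.77 ohm


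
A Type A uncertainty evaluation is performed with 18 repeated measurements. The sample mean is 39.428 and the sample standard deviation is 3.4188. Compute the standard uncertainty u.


The standard uncertainty for Type A evaluation is u = s / sqrt(n).
u = 3.4188 / sqrt(18)
u = 3.4188 / 4.2426
u = 0.8058

0.8058


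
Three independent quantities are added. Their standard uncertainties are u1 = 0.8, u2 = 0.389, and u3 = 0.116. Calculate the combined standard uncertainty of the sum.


For a sum of independent quantities, uc = sqrt(u1^2 + u2^2 + u3^2).
uc = sqrt(0.8^2 + 0.389^2 + 0.116^2)
uc = sqrt(0.64 + 0.151321 + 0.013456)
uc = 0.8971

0.8971


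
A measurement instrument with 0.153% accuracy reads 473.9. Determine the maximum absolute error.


Absolute error = (accuracy% / 100) * reading.
Error = (0.153 / 100) * 473.9
Error = 0.00153 * 473.9
Error = 0.7251

0.7251


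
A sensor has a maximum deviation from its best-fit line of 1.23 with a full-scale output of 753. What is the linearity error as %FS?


Linearity error = (max deviation / full scale) * 100%.
Linearity = (1.23 / 753) * 100
Linearity = 0.163 %FS

0.163 %FS


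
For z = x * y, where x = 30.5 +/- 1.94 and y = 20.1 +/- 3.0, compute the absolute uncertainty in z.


For a product z = x*y, the relative uncertainty is:
uz/z = sqrt((ux/x)^2 + (uy/y)^2)
Relative uncertainties: ux/x = 1.94/30.5 = 0.063607
uy/y = 3.0/20.1 = 0.149254
z = 30.5 * 20.1 = 613.1
uz = 613.1 * sqrt(0.063607^2 + 0.149254^2) = 99.462

99.462


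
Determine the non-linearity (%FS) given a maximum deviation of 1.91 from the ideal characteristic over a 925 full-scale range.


Linearity error = (max deviation / full scale) * 100%.
Linearity = (1.91 / 925) * 100
Linearity = 0.206 %FS

0.206 %FS


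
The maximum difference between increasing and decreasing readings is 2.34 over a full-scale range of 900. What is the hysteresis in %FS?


Hysteresis = (max difference / full scale) * 100%.
H = (2.34 / 900) * 100
H = 0.26 %FS

0.26 %FS


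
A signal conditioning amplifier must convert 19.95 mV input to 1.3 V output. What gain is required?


Gain = Vout / Vin (converting to same units).
G = 1.3 V / 19.95 mV
G = 1300.0 mV / 19.95 mV
G = 65.16

65.16


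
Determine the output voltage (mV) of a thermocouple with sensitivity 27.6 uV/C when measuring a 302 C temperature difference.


The thermocouple output V = sensitivity * dT.
V = 27.6 uV/C * 302 C
V = 8335.2 uV
V = 8.335 mV

8.335 mV


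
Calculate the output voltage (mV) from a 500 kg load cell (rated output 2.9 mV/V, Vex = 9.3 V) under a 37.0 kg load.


Vout = rated_output * Vex * (load / capacity).
Vout = 2.9 * 9.3 * (37.0 / 500)
Vout = 2.9 * 9.3 * 0.074
Vout = 1.996 mV

1.996 mV


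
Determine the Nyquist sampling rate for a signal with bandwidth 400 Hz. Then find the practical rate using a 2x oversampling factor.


By Nyquist theorem, fs_min = 2 * fmax.
fs_min = 2 * 400 = 800 Hz
Practical rate = 2 * fs_min = 2 * 800 = 1600 Hz

fs_min = 800 Hz, fs_practical = 1600 Hz


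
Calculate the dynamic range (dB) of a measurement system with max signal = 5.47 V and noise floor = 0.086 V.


Dynamic range = 20 * log10(Vmax / Vnoise).
DR = 20 * log10(5.47 / 0.086)
DR = 20 * log10(63.6)
DR = 36.07 dB

36.07 dB


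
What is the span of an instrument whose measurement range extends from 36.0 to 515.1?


Span = upper range - lower range.
Span = 515.1 - (36.0)
Span = 479.1

479.1


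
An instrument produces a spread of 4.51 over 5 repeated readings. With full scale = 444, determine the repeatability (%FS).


Repeatability = (spread / full scale) * 100%.
R = (4.51 / 444) * 100
R = 1.016 %FS

1.016 %FS


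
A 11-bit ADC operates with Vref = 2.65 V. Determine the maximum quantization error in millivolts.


The maximum quantization error is +/- LSB/2.
LSB = Vref / 2^n = 2.65 / 2048 = 0.00129395 V
Max error = LSB / 2 = 0.00129395 / 2 = 0.00064697 V
Max error = 0.647 mV

0.647 mV


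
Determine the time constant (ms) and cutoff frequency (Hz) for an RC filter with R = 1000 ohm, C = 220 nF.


Time constant: tau = R * C.
tau = 1000 * 2.20e-07 = 0.00022 s
tau = 0.22 ms
Cutoff frequency: fc = 1 / (2*pi*R*C).
fc = 1 / (2*pi*0.00022) = 723.43 Hz

tau = 0.22 ms, fc = 723.43 Hz


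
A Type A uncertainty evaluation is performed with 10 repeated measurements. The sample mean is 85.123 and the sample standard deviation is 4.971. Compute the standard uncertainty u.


The standard uncertainty for Type A evaluation is u = s / sqrt(n).
u = 4.971 / sqrt(10)
u = 4.971 / 3.1623
u = 1.572

1.572


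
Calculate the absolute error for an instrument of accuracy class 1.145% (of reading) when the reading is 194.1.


Absolute error = (accuracy% / 100) * reading.
Error = (1.145 / 100) * 194.1
Error = 0.01145 * 194.1
Error = 2.2224

2.2224


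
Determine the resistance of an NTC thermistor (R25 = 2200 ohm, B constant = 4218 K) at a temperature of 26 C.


NTC thermistor equation: Rt = R25 * exp(B * (1/T - 1/T25)).
T in Kelvin: 299.15 K, T25 = 298.15 K
1/T - 1/T25 = 1/299.15 - 1/298.15 = -1.121e-05
B * (1/T - 1/T25) = 4218 * -1.121e-05 = -0.0473
Rt = 2200 * exp(-0.0473) = 2098.4 ohm

2098.4 ohm


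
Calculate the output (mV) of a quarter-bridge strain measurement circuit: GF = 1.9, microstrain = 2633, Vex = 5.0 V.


Quarter bridge output: Vout = (GF * epsilon * Vex) / 4.
Vout = (1.9 * 2633e-6 * 5.0) / 4
Vout = 0.0250135 / 4 V
Vout = 0.00625337 V = 6.2534 mV

6.2534 mV


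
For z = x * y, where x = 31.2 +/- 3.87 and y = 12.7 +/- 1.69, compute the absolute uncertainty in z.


For a product z = x*y, the relative uncertainty is:
uz/z = sqrt((ux/x)^2 + (uy/y)^2)
Relative uncertainties: ux/x = 3.87/31.2 = 0.124038
uy/y = 1.69/12.7 = 0.133071
z = 31.2 * 12.7 = 396.2
uz = 396.2 * sqrt(0.124038^2 + 0.133071^2) = 72.082

72.082


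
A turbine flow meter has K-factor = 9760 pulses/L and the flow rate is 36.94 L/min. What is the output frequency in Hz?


Frequency = K * Q / 60 (converting L/min to L/s).
f = 9760 * 36.94 / 60
f = 360534.4 / 60
f = 6008.91 Hz

6008.91 Hz


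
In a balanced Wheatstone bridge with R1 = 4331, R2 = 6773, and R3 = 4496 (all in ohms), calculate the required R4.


At balance: R1*R4 = R2*R3, so R4 = R2*R3/R1.
R4 = 6773 * 4496 / 4331
R4 = 30451408 / 4331
R4 = 7031.03 ohm

7031.03 ohm


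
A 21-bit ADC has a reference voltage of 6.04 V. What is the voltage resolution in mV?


The resolution (LSB) of an ADC is Vref / 2^n.
LSB = 6.04 / 2^21
LSB = 6.04 / 2097152
LSB = 2.88e-06 V = 0.0028801 mV

0.0028801 mV


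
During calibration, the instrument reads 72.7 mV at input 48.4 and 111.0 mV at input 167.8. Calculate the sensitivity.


Sensitivity = (y2 - y1) / (x2 - x1).
S = (111.0 - 72.7) / (167.8 - 48.4)
S = 38.3 / 119.4
S = 0.3208 mV/unit

0.3208 mV/unit


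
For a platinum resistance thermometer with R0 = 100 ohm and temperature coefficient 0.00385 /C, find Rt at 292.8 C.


The RTD equation: Rt = R0 * (1 + alpha * T).
Rt = 100 * (1 + 0.00385 * 292.8)
Rt = 100 * (1 + 1.12728)
Rt = 100 * 2.12728
Rt = 212.728 ohm

212.728 ohm


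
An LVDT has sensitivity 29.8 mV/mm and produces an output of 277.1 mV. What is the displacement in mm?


Displacement = Vout / sensitivity.
d = 277.1 / 29.8
d = 9.299 mm

9.299 mm


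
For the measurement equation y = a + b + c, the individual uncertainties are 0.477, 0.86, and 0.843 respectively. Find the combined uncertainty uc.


For a sum of independent quantities, uc = sqrt(u1^2 + u2^2 + u3^2).
uc = sqrt(0.477^2 + 0.86^2 + 0.843^2)
uc = sqrt(0.227529 + 0.7396 + 0.710649)
uc = 1.2953

1.2953


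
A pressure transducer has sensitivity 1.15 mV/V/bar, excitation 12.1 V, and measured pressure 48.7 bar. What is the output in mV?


Output = sensitivity * Vex * P.
Vout = 1.15 * 12.1 * 48.7
Vout = 13.915 * 48.7
Vout = 677.66 mV

677.66 mV


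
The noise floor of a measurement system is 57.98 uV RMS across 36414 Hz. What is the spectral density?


Noise spectral density = Vrms / sqrt(BW).
NSD = 57.98 / sqrt(36414)
NSD = 57.98 / 190.8245
NSD = 0.3038 uV/sqrt(Hz)

0.3038 uV/sqrt(Hz)


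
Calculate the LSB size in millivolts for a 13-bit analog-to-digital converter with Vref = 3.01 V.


The resolution (LSB) of an ADC is Vref / 2^n.
LSB = 3.01 / 2^13
LSB = 3.01 / 8192
LSB = 0.00036743 V = 0.36743164 mV

0.36743164 mV


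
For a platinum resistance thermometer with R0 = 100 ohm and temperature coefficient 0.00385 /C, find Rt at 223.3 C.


The RTD equation: Rt = R0 * (1 + alpha * T).
Rt = 100 * (1 + 0.00385 * 223.3)
Rt = 100 * (1 + 0.859705)
Rt = 100 * 1.859705
Rt = 185.97 ohm

185.97 ohm


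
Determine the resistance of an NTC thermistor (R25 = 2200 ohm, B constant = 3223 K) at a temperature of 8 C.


NTC thermistor equation: Rt = R25 * exp(B * (1/T - 1/T25)).
T in Kelvin: 281.15 K, T25 = 298.15 K
1/T - 1/T25 = 1/281.15 - 1/298.15 = 0.0002028
B * (1/T - 1/T25) = 3223 * 0.0002028 = 0.6536
Rt = 2200 * exp(0.6536) = 4229.5 ohm

4229.5 ohm


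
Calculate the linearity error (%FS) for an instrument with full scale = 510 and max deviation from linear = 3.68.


Linearity error = (max deviation / full scale) * 100%.
Linearity = (3.68 / 510) * 100
Linearity = 0.722 %FS

0.722 %FS


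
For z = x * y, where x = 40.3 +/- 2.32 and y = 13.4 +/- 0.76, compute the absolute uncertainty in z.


For a product z = x*y, the relative uncertainty is:
uz/z = sqrt((ux/x)^2 + (uy/y)^2)
Relative uncertainties: ux/x = 2.32/40.3 = 0.057568
uy/y = 0.76/13.4 = 0.056716
z = 40.3 * 13.4 = 540.0
uz = 540.0 * sqrt(0.057568^2 + 0.056716^2) = 43.641

43.641


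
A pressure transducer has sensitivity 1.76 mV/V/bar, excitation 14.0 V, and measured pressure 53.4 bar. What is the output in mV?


Output = sensitivity * Vex * P.
Vout = 1.76 * 14.0 * 53.4
Vout = 24.64 * 53.4
Vout = 1315.78 mV

1315.78 mV


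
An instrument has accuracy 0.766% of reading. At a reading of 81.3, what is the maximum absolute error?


Absolute error = (accuracy% / 100) * reading.
Error = (0.766 / 100) * 81.3
Error = 0.00766 * 81.3
Error = 0.6228

0.6228


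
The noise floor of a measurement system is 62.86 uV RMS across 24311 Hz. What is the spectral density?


Noise spectral density = Vrms / sqrt(BW).
NSD = 62.86 / sqrt(24311)
NSD = 62.86 / 155.9199
NSD = 0.4032 uV/sqrt(Hz)

0.4032 uV/sqrt(Hz)


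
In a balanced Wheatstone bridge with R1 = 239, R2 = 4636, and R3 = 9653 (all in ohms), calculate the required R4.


At balance: R1*R4 = R2*R3, so R4 = R2*R3/R1.
R4 = 4636 * 9653 / 239
R4 = 44751308 / 239
R4 = 187243.97 ohm

187243.97 ohm


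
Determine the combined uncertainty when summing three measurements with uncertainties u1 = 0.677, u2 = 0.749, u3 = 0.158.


For a sum of independent quantities, uc = sqrt(u1^2 + u2^2 + u3^2).
uc = sqrt(0.677^2 + 0.749^2 + 0.158^2)
uc = sqrt(0.458329 + 0.561001 + 0.024964)
uc = 1.0219

1.0219


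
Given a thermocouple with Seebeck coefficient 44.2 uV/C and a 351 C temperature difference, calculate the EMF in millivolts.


The thermocouple output V = sensitivity * dT.
V = 44.2 uV/C * 351 C
V = 15514.2 uV
V = 15.514 mV

15.514 mV


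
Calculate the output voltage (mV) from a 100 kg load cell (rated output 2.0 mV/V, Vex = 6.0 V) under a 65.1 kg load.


Vout = rated_output * Vex * (load / capacity).
Vout = 2.0 * 6.0 * (65.1 / 100)
Vout = 2.0 * 6.0 * 0.651
Vout = 7.812 mV

7.812 mV


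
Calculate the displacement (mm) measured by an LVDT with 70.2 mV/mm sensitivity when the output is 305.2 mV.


Displacement = Vout / sensitivity.
d = 305.2 / 70.2
d = 4.348 mm

4.348 mm


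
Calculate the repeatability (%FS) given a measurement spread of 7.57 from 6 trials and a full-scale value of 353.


Repeatability = (spread / full scale) * 100%.
R = (7.57 / 353) * 100
R = 2.144 %FS

2.144 %FS


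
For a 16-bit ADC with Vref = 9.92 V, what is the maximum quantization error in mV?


The maximum quantization error is +/- LSB/2.
LSB = Vref / 2^n = 9.92 / 65536 = 0.00015137 V
Max error = LSB / 2 = 0.00015137 / 2 = 7.568e-05 V
Max error = 0.0757 mV

0.0757 mV


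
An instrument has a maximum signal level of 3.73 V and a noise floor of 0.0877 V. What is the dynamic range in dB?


Dynamic range = 20 * log10(Vmax / Vnoise).
DR = 20 * log10(3.73 / 0.0877)
DR = 20 * log10(42.53)
DR = 32.57 dB

32.57 dB


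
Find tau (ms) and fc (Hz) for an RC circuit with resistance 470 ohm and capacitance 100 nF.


Time constant: tau = R * C.
tau = 470 * 1.00e-07 = 4.7e-05 s
tau = 0.047 ms
Cutoff frequency: fc = 1 / (2*pi*R*C).
fc = 1 / (2*pi*4.7e-05) = 3386.28 Hz

tau = 0.047 ms, fc = 3386.28 Hz


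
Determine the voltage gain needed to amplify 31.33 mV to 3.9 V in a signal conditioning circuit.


Gain = Vout / Vin (converting to same units).
G = 3.9 V / 31.33 mV
G = 3900.0 mV / 31.33 mV
G = 124.48

124.48


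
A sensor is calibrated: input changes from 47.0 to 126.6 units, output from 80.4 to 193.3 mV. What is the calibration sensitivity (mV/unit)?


Sensitivity = (y2 - y1) / (x2 - x1).
S = (193.3 - 80.4) / (126.6 - 47.0)
S = 112.9 / 79.6
S = 1.4183 mV/unit

1.4183 mV/unit


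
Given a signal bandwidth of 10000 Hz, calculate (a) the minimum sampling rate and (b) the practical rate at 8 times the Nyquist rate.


By Nyquist theorem, fs_min = 2 * fmax.
fs_min = 2 * 10000 = 20000 Hz
Practical rate = 8 * fs_min = 8 * 20000 = 160000 Hz

fs_min = 20000 Hz, fs_practical = 160000 Hz


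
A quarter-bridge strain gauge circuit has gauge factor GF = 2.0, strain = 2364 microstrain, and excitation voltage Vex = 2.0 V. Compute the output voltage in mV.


Quarter bridge output: Vout = (GF * epsilon * Vex) / 4.
Vout = (2.0 * 2364e-6 * 2.0) / 4
Vout = 0.009456 / 4 V
Vout = 0.002364 V = 2.364 mV

2.364 mV


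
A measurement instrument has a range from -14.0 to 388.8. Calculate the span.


Span = upper range - lower range.
Span = 388.8 - (-14.0)
Span = 402.8

402.8


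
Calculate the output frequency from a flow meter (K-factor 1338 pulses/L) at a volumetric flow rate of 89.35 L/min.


Frequency = K * Q / 60 (converting L/min to L/s).
f = 1338 * 89.35 / 60
f = 119550.3 / 60
f = 1992.5 Hz

1992.5 Hz


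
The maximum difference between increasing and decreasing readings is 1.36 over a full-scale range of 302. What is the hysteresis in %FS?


Hysteresis = (max difference / full scale) * 100%.
H = (1.36 / 302) * 100
H = 0.45 %FS

0.45 %FS


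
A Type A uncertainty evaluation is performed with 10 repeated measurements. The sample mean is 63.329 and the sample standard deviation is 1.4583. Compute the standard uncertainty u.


The standard uncertainty for Type A evaluation is u = s / sqrt(n).
u = 1.4583 / sqrt(10)
u = 1.4583 / 3.1623
u = 0.4612

0.4612


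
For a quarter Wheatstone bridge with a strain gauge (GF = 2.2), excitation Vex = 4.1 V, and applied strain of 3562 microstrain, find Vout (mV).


Quarter bridge output: Vout = (GF * epsilon * Vex) / 4.
Vout = (2.2 * 3562e-6 * 4.1) / 4
Vout = 0.03212924 / 4 V
Vout = 0.00803231 V = 8.0323 mV

8.0323 mV


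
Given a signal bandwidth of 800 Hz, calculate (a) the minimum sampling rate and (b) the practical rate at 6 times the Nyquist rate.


By Nyquist theorem, fs_min = 2 * fmax.
fs_min = 2 * 800 = 1600 Hz
Practical rate = 6 * fs_min = 6 * 1600 = 9600 Hz

fs_min = 1600 Hz, fs_practical = 9600 Hz


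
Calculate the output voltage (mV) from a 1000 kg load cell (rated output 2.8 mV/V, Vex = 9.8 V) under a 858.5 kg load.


Vout = rated_output * Vex * (load / capacity).
Vout = 2.8 * 9.8 * (858.5 / 1000)
Vout = 2.8 * 9.8 * 0.8585
Vout = 23.557 mV

23.557 mV


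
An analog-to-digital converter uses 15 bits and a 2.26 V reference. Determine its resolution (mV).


The resolution (LSB) of an ADC is Vref / 2^n.
LSB = 2.26 / 2^15
LSB = 2.26 / 32768
LSB = 6.897e-05 V = 0.06896973 mV

0.06896973 mV


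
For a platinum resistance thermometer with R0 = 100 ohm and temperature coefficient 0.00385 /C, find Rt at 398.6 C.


The RTD equation: Rt = R0 * (1 + alpha * T).
Rt = 100 * (1 + 0.00385 * 398.6)
Rt = 100 * (1 + 1.53461)
Rt = 100 * 2.53461
Rt = 253.461 ohm

253.461 ohm


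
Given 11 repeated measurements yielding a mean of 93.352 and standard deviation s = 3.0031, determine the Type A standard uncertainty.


The standard uncertainty for Type A evaluation is u = s / sqrt(n).
u = 3.0031 / sqrt(11)
u = 3.0031 / 3.3166
u = 0.9055

0.9055


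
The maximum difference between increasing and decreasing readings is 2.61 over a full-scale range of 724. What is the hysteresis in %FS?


Hysteresis = (max difference / full scale) * 100%.
H = (2.61 / 724) * 100
H = 0.36 %FS

0.36 %FS


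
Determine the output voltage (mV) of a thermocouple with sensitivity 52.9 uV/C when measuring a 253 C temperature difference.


The thermocouple output V = sensitivity * dT.
V = 52.9 uV/C * 253 C
V = 13383.7 uV
V = 13.384 mV

13.384 mV


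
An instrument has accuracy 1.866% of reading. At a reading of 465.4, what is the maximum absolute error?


Absolute error = (accuracy% / 100) * reading.
Error = (1.866 / 100) * 465.4
Error = 0.01866 * 465.4
Error = 8.6844

8.6844


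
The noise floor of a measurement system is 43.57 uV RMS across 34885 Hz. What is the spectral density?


Noise spectral density = Vrms / sqrt(BW).
NSD = 43.57 / sqrt(34885)
NSD = 43.57 / 186.7753
NSD = 0.2333 uV/sqrt(Hz)

0.2333 uV/sqrt(Hz)


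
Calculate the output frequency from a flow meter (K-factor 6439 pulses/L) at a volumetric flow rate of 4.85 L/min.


Frequency = K * Q / 60 (converting L/min to L/s).
f = 6439 * 4.85 / 60
f = 31229.15 / 60
f = 520.49 Hz

520.49 Hz


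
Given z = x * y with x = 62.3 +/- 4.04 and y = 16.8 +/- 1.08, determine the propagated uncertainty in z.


For a product z = x*y, the relative uncertainty is:
uz/z = sqrt((ux/x)^2 + (uy/y)^2)
Relative uncertainties: ux/x = 4.04/62.3 = 0.064848
uy/y = 1.08/16.8 = 0.064286
z = 62.3 * 16.8 = 1046.6
uz = 1046.6 * sqrt(0.064848^2 + 0.064286^2) = 95.571

95.571


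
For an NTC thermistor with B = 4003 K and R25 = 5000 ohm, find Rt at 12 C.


NTC thermistor equation: Rt = R25 * exp(B * (1/T - 1/T25)).
T in Kelvin: 285.15 K, T25 = 298.15 K
1/T - 1/T25 = 1/285.15 - 1/298.15 = 0.00015291
B * (1/T - 1/T25) = 4003 * 0.00015291 = 0.6121
Rt = 5000 * exp(0.6121) = 9221.5 ohm

9221.5 ohm


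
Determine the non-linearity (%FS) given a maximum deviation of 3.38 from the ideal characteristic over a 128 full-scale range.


Linearity error = (max deviation / full scale) * 100%.
Linearity = (3.38 / 128) * 100
Linearity = 2.641 %FS

2.641 %FS


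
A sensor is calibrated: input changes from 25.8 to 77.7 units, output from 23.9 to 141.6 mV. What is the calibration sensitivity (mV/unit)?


Sensitivity = (y2 - y1) / (x2 - x1).
S = (141.6 - 23.9) / (77.7 - 25.8)
S = 117.7 / 51.9
S = 2.2678 mV/unit

2.2678 mV/unit


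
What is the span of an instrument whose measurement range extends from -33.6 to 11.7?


Span = upper range - lower range.
Span = 11.7 - (-33.6)
Span = 45.3

45.3


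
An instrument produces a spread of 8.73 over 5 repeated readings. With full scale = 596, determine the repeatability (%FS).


Repeatability = (spread / full scale) * 100%.
R = (8.73 / 596) * 100
R = 1.465 %FS

1.465 %FS


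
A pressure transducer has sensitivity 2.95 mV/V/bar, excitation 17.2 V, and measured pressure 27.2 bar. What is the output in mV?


Output = sensitivity * Vex * P.
Vout = 2.95 * 17.2 * 27.2
Vout = 50.74 * 27.2
Vout = 1380.13 mV

1380.13 mV


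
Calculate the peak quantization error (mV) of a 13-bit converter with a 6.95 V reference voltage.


The maximum quantization error is +/- LSB/2.
LSB = Vref / 2^n = 6.95 / 8192 = 0.00084839 V
Max error = LSB / 2 = 0.00084839 / 2 = 0.00042419 V
Max error = 0.4242 mV

0.4242 mV


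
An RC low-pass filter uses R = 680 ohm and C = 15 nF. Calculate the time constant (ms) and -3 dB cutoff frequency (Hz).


Time constant: tau = R * C.
tau = 680 * 1.50e-08 = 1.02e-05 s
tau = 0.0102 ms
Cutoff frequency: fc = 1 / (2*pi*R*C).
fc = 1 / (2*pi*1.02e-05) = 15603.43 Hz

tau = 0.0102 ms, fc = 15603.43 Hz


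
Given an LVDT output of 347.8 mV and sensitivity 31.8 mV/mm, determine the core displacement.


Displacement = Vout / sensitivity.
d = 347.8 / 31.8
d = 10.937 mm

10.937 mm


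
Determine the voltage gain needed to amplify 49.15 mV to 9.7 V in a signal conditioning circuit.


Gain = Vout / Vin (converting to same units).
G = 9.7 V / 49.15 mV
G = 9700.0 mV / 49.15 mV
G = 197.36

197.36


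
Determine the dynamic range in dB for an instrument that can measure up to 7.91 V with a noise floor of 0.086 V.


Dynamic range = 20 * log10(Vmax / Vnoise).
DR = 20 * log10(7.91 / 0.086)
DR = 20 * log10(91.98)
DR = 39.27 dB

39.27 dB


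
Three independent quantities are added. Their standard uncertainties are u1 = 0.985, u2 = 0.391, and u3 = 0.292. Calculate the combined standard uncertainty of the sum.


For a sum of independent quantities, uc = sqrt(u1^2 + u2^2 + u3^2).
uc = sqrt(0.985^2 + 0.391^2 + 0.292^2)
uc = sqrt(0.970225 + 0.152881 + 0.085264)
uc = 1.0993

1.0993


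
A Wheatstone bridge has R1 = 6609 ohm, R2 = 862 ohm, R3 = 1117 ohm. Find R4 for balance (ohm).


At balance: R1*R4 = R2*R3, so R4 = R2*R3/R1.
R4 = 862 * 1117 / 6609
R4 = 962854 / 6609
R4 = 145.69 ohm

145.69 ohm


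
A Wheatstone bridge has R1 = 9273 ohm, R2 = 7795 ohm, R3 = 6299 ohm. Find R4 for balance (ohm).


At balance: R1*R4 = R2*R3, so R4 = R2*R3/R1.
R4 = 7795 * 6299 / 9273
R4 = 49100705 / 9273
R4 = 5295.02 ohm

5295.02 ohm


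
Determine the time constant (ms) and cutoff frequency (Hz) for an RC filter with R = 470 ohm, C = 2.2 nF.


Time constant: tau = R * C.
tau = 470 * 2.20e-09 = 1.034e-06 s
tau = 0.001 ms
Cutoff frequency: fc = 1 / (2*pi*R*C).
fc = 1 / (2*pi*1.034e-06) = 153921.61 Hz

tau = 0.001 ms, fc = 153921.61 Hz


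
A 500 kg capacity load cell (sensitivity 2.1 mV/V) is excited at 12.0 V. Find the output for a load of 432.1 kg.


Vout = rated_output * Vex * (load / capacity).
Vout = 2.1 * 12.0 * (432.1 / 500)
Vout = 2.1 * 12.0 * 0.8642
Vout = 21.778 mV

21.778 mV


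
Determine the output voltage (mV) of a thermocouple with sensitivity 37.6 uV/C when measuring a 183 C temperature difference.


The thermocouple output V = sensitivity * dT.
V = 37.6 uV/C * 183 C
V = 6880.8 uV
V = 6.881 mV

6.881 mV


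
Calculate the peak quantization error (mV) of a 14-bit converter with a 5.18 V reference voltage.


The maximum quantization error is +/- LSB/2.
LSB = Vref / 2^n = 5.18 / 16384 = 0.00031616 V
Max error = LSB / 2 = 0.00031616 / 2 = 0.00015808 V
Max error = 0.1581 mV

0.1581 mV


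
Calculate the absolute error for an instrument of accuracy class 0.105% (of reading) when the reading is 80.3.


Absolute error = (accuracy% / 100) * reading.
Error = (0.105 / 100) * 80.3
Error = 0.00105 * 80.3
Error = 0.0843

0.0843


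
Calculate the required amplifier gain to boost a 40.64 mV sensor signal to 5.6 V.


Gain = Vout / Vin (converting to same units).
G = 5.6 V / 40.64 mV
G = 5600.0 mV / 40.64 mV
G = 137.8

137.8


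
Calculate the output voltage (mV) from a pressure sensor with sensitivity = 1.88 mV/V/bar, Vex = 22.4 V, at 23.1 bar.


Output = sensitivity * Vex * P.
Vout = 1.88 * 22.4 * 23.1
Vout = 42.112 * 23.1
Vout = 972.79 mV

972.79 mV


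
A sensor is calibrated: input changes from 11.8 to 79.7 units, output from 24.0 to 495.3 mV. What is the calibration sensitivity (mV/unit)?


Sensitivity = (y2 - y1) / (x2 - x1).
S = (495.3 - 24.0) / (79.7 - 11.8)
S = 471.3 / 67.9
S = 6.9411 mV/unit

6.9411 mV/unit


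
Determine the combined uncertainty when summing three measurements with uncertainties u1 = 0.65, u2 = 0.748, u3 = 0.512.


For a sum of independent quantities, uc = sqrt(u1^2 + u2^2 + u3^2).
uc = sqrt(0.65^2 + 0.748^2 + 0.512^2)
uc = sqrt(0.4225 + 0.559504 + 0.262144)
uc = 1.1154

1.1154


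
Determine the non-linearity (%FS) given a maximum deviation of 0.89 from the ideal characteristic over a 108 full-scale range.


Linearity error = (max deviation / full scale) * 100%.
Linearity = (0.89 / 108) * 100
Linearity = 0.824 %FS

0.824 %FS


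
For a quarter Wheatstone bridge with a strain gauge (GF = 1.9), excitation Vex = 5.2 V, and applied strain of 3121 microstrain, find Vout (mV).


Quarter bridge output: Vout = (GF * epsilon * Vex) / 4.
Vout = (1.9 * 3121e-6 * 5.2) / 4
Vout = 0.03083548 / 4 V
Vout = 0.00770887 V = 7.7089 mV

7.7089 mV


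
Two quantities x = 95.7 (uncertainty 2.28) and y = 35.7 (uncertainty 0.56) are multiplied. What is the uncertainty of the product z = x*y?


For a product z = x*y, the relative uncertainty is:
uz/z = sqrt((ux/x)^2 + (uy/y)^2)
Relative uncertainties: ux/x = 2.28/95.7 = 0.023824
uy/y = 0.56/35.7 = 0.015686
z = 95.7 * 35.7 = 3416.5
uz = 3416.5 * sqrt(0.023824^2 + 0.015686^2) = 97.455

97.455


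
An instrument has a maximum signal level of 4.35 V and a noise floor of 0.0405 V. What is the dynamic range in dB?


Dynamic range = 20 * log10(Vmax / Vnoise).
DR = 20 * log10(4.35 / 0.0405)
DR = 20 * log10(107.41)
DR = 40.62 dB

40.62 dB


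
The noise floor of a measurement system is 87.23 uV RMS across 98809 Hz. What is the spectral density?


Noise spectral density = Vrms / sqrt(BW).
NSD = 87.23 / sqrt(98809)
NSD = 87.23 / 314.339
NSD = 0.2775 uV/sqrt(Hz)

0.2775 uV/sqrt(Hz)


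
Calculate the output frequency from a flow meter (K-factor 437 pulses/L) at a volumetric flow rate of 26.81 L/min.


Frequency = K * Q / 60 (converting L/min to L/s).
f = 437 * 26.81 / 60
f = 11715.97 / 60
f = 195.27 Hz

195.27 Hz


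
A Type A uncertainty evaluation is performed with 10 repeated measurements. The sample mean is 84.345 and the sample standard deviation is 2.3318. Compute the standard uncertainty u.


The standard uncertainty for Type A evaluation is u = s / sqrt(n).
u = 2.3318 / sqrt(10)
u = 2.3318 / 3.1623
u = 0.7374

0.7374


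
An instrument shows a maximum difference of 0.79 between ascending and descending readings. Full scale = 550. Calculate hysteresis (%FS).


Hysteresis = (max difference / full scale) * 100%.
H = (0.79 / 550) * 100
H = 0.144 %FS

0.144 %FS


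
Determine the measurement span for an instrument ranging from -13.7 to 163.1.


Span = upper range - lower range.
Span = 163.1 - (-13.7)
Span = 176.8

176.8


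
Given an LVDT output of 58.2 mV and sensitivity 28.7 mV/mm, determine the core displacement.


Displacement = Vout / sensitivity.
d = 58.2 / 28.7
d = 2.028 mm

2.028 mm


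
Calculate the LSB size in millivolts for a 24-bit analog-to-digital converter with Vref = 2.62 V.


The resolution (LSB) of an ADC is Vref / 2^n.
LSB = 2.62 / 2^24
LSB = 2.62 / 16777216
LSB = 1.6e-07 V = 0.00015616 mV

0.00015616 mV


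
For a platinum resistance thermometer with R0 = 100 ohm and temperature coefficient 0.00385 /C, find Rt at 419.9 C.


The RTD equation: Rt = R0 * (1 + alpha * T).
Rt = 100 * (1 + 0.00385 * 419.9)
Rt = 100 * (1 + 1.616615)
Rt = 100 * 2.616615
Rt = 261.661 ohm

261.661 ohm


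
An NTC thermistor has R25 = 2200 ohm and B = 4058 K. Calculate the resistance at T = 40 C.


NTC thermistor equation: Rt = R25 * exp(B * (1/T - 1/T25)).
T in Kelvin: 313.15 K, T25 = 298.15 K
1/T - 1/T25 = 1/313.15 - 1/298.15 = -0.00016066
B * (1/T - 1/T25) = 4058 * -0.00016066 = -0.652
Rt = 2200 * exp(-0.652) = 1146.3 ohm

1146.3 ohm


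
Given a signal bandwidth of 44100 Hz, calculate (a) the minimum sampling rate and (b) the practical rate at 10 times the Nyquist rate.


By Nyquist theorem, fs_min = 2 * fmax.
fs_min = 2 * 44100 = 88200 Hz
Practical rate = 10 * fs_min = 10 * 88200 = 882000 Hz

fs_min = 88200 Hz, fs_practical = 882000 Hz


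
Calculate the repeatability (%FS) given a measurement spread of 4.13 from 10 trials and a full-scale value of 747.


Repeatability = (spread / full scale) * 100%.
R = (4.13 / 747) * 100
R = 0.553 %FS

0.553 %FS


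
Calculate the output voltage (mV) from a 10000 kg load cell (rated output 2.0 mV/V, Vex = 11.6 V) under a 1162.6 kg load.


Vout = rated_output * Vex * (load / capacity).
Vout = 2.0 * 11.6 * (1162.6 / 10000)
Vout = 2.0 * 11.6 * 0.11626
Vout = 2.697 mV

2.697 mV


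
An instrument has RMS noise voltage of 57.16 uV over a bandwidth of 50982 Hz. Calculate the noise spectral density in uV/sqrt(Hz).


Noise spectral density = Vrms / sqrt(BW).
NSD = 57.16 / sqrt(50982)
NSD = 57.16 / 225.7919
NSD = 0.2532 uV/sqrt(Hz)

0.2532 uV/sqrt(Hz)


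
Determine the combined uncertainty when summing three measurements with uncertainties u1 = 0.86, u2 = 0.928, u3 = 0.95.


For a sum of independent quantities, uc = sqrt(u1^2 + u2^2 + u3^2).
uc = sqrt(0.86^2 + 0.928^2 + 0.95^2)
uc = sqrt(0.7396 + 0.861184 + 0.9025)
uc = 1.5822

1.5822


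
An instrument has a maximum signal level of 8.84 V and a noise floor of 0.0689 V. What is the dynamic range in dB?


Dynamic range = 20 * log10(Vmax / Vnoise).
DR = 20 * log10(8.84 / 0.0689)
DR = 20 * log10(128.3)
DR = 42.16 dB

42.16 dB


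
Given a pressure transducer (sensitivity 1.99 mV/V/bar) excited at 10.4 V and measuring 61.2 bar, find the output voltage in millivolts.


Output = sensitivity * Vex * P.
Vout = 1.99 * 10.4 * 61.2
Vout = 20.696 * 61.2
Vout = 1266.6 mV

1266.6 mV


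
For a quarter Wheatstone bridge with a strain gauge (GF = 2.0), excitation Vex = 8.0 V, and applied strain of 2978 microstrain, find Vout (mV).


Quarter bridge output: Vout = (GF * epsilon * Vex) / 4.
Vout = (2.0 * 2978e-6 * 8.0) / 4
Vout = 0.047648 / 4 V
Vout = 0.011912 V = 11.912 mV

11.912 mV
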